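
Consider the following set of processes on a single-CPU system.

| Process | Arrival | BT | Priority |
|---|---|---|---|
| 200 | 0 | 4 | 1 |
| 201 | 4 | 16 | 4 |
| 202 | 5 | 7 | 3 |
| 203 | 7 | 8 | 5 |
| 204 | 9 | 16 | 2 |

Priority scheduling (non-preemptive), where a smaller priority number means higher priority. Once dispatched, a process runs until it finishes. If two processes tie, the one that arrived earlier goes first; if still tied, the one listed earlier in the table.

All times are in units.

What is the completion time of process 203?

51

Schedule: | 200 0-4 | 201 4-20 | 204 20-36 | 202 36-43 | 203 43-51 |
Completion: 200=4  201=20  202=43  203=51  204=36
Turnaround (C−A): 200=4  201=16  202=38  203=44  204=27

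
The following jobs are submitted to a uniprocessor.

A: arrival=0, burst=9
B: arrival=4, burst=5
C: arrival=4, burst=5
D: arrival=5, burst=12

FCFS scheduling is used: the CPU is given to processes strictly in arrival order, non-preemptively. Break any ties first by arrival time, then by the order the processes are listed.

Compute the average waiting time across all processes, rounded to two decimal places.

7.25

Schedule: | A 0-9 | B 9-14 | C 14-19 | D 19-31 |
Completion: A=9  B=14  C=19  D=31
Turnaround (C−A): A=9  B=10  C=15  D=26
Waiting times: A=0, B=5, C=10, D=14
Average waiting = (0+5+10+14) / 4 = 29/4 = 7.25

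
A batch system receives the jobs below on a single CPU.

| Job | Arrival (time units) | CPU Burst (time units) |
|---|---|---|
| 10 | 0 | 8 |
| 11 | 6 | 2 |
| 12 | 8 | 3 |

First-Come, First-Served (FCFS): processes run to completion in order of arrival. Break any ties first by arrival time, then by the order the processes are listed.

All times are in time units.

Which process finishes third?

Timeline: | 10 0-8 | 11 8-10 | 12 10-13 |
Completion: 10=8  11=10  12=13
Turnaround (C−A): 10=8  11=4  12=5
Finish order: 10 → 11 → 12

12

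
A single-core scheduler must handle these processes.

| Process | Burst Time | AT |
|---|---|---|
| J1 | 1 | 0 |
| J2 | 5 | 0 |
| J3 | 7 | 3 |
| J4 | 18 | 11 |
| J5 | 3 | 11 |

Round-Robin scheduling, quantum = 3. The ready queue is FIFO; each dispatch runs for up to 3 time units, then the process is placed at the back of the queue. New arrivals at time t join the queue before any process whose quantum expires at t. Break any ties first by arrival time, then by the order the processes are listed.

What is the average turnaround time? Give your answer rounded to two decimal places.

Timeline: | J1 0-1 | J2 1-4 | J3 4-7 | J2 7-9 | J3 9-12 | J4 12-15 | J5 15-18 | J3 18-19 | J4 19-34 |
Completion: J1=1  J2=9  J3=19  J4=34  J5=18
Turnaround times: J1=1, J2=9, J3=16, J4=23, J5=7
Average turnaround = (1+9+16+23+7) / 5 = 56/5 = 11.20

11.20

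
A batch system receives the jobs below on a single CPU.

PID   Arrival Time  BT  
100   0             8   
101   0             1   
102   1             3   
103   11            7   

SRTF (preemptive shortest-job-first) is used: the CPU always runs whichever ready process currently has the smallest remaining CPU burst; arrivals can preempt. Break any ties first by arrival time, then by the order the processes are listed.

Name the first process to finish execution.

101

Timeline: | 101 0-1 | 102 1-4 | 100 4-12 | 103 12-19 |
Completion: 100=12  101=1  102=4  103=19
Turnaround (C−A): 100=12  101=1  102=3  103=8
Finish order: 101 → 102 → 100 → 103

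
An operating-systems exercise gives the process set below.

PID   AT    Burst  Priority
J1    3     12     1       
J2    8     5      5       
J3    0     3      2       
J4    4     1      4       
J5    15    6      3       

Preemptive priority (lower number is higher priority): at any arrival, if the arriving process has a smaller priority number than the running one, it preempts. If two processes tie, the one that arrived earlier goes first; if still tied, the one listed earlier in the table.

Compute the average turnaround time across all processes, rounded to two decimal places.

11.60

Schedule: | J3 0-3 | J1 3-15 | J5 15-21 | J4 21-22 | J2 22-27 |
Completion: J1=15  J2=27  J3=3  J4=22  J5=21
Turnaround (C−A): J1=12  J2=19  J3=3  J4=18  J5=6
Turnaround times: J1=12, J2=19, J3=3, J4=18, J5=6
Average turnaround = (12+19+3+18+6) / 5 = 58/5 = 11.60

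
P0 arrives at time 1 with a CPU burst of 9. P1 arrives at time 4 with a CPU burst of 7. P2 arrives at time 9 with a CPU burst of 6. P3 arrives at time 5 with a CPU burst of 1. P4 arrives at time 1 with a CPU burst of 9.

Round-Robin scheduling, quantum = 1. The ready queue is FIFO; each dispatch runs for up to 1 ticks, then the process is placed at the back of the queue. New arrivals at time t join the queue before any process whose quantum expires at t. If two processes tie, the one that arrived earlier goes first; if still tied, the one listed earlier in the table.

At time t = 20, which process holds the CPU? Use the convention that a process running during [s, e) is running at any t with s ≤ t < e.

Schedule: | idle 0-1 | P0 1-2 | P4 2-3 | P0 3-4 | P4 4-5 | P1 5-6 | P0 6-7 | P3 7-8 | P4 8-9 | P1 9-10 | P0 10-11 | P2 11-12 | P4 12-13 | P1 13-14 | P0 14-15 | P2 15-16 | P4 16-17 | P1 17-18 | P0 18-19 | P2 19-20 | P4 20-21 | P1 21-22 | P0 22-23 | P2 23-24 | P4 24-25 | P1 25-26 | P0 26-27 | P2 27-28 | P4 28-29 | P1 29-30 | P0 30-31 | P2 31-32 | P4 32-33 |
Completion: P0=31  P1=30  P2=32  P3=8  P4=33

P4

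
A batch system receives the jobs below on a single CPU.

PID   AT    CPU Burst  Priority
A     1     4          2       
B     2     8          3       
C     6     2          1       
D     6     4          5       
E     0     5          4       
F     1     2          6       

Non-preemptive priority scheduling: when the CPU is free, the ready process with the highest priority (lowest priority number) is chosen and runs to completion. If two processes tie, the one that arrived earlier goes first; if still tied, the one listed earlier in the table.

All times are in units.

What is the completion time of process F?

Timeline: | E 0-5 | A 5-9 | C 9-11 | B 11-19 | D 19-23 | F 23-25 |
Completion: A=9  B=19  C=11  D=23  E=5  F=25
Turnaround (C−A): A=8  B=17  C=5  D=17  E=5  F=24

25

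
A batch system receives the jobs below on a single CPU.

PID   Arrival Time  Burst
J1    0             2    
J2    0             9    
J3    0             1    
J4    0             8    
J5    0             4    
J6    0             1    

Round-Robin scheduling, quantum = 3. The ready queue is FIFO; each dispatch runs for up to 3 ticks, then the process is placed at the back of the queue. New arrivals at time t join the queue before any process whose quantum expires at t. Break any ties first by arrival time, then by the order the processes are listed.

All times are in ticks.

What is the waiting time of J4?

17

Timeline: | J1 0-2 | J2 2-5 | J3 5-6 | J4 6-9 | J5 9-12 | J6 12-13 | J2 13-16 | J4 16-19 | J5 19-20 | J2 20-23 | J4 23-25 |
Completion: J1=2  J2=23  J3=6  J4=25  J5=20  J6=13
Turnaround (C−A): J1=2  J2=23  J3=6  J4=25  J5=20  J6=13
Waiting(J4) = turnaround − burst = 25 − 8 = 17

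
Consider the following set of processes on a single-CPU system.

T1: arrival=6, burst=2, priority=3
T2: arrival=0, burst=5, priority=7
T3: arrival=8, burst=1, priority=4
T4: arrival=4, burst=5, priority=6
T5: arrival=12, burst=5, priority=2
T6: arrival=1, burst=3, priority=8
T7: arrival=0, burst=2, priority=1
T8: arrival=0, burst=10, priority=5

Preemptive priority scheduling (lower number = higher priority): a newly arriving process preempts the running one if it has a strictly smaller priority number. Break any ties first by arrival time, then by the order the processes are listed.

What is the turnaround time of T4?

Gantt: | T7 0-2 | T8 2-6 | T1 6-8 | T3 8-9 | T8 9-12 | T5 12-17 | T8 17-20 | T4 20-25 | T2 25-30 | T6 30-33 |
Completion: T1=8  T2=30  T3=9  T4=25  T5=17  T6=33  T7=2  T8=20
Turnaround (C−A): T1=2  T2=30  T3=1  T4=21  T5=5  T6=32  T7=2  T8=20
Turnaround(T4) = completion − arrival = 25 − 4 = 21

21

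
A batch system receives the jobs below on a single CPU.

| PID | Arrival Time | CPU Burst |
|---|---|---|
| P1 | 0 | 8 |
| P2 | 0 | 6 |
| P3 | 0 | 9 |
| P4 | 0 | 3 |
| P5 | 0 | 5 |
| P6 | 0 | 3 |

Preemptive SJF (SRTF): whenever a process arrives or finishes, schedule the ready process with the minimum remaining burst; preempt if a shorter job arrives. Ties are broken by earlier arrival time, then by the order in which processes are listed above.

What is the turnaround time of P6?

6

Schedule: | P4 0-3 | P6 3-6 | P5 6-11 | P2 11-17 | P1 17-25 | P3 25-34 |
Completion: P1=25  P2=17  P3=34  P4=3  P5=11  P6=6
Turnaround(P6) = completion − arrival = 6 − 0 = 6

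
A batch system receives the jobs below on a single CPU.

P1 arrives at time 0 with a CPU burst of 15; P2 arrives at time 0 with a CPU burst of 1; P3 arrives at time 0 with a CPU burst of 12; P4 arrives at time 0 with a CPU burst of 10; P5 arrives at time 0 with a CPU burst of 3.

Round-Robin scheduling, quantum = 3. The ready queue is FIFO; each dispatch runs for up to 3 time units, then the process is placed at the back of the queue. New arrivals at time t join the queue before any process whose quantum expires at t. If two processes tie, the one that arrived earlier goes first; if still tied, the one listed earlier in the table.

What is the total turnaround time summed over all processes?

Timeline: | P1 0-3 | P2 3-4 | P3 4-7 | P4 7-10 | P5 10-13 | P1 13-16 | P3 16-19 | P4 19-22 | P1 22-25 | P3 25-28 | P4 28-31 | P1 31-34 | P3 34-37 | P4 37-38 | P1 38-41 |
Completion: P1=41  P2=4  P3=37  P4=38  P5=13
Turnaround (C−A): P1=41  P2=4  P3=37  P4=38  P5=13
Turnaround = completion − arrival: P1=41, P2=4, P3=37, P4=38, P5=13
Total turnaround = 41 + 4 + 37 + 38 + 13 = 133

133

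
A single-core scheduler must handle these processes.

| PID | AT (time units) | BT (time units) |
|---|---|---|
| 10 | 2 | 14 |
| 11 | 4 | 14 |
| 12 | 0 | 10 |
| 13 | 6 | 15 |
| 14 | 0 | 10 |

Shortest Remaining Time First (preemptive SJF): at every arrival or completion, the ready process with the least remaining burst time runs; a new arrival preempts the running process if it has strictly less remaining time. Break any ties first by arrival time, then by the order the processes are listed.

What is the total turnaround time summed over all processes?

163

Schedule: | 12 0-10 | 14 10-20 | 10 20-34 | 11 34-48 | 13 48-63 |
Completion: 10=34  11=48  12=10  13=63  14=20
Turnaround (C−A): 10=32  11=44  12=10  13=57  14=20
Turnaround = completion − arrival: 10=32, 11=44, 12=10, 13=57, 14=20
Total turnaround = 32 + 44 + 10 + 57 + 20 = 163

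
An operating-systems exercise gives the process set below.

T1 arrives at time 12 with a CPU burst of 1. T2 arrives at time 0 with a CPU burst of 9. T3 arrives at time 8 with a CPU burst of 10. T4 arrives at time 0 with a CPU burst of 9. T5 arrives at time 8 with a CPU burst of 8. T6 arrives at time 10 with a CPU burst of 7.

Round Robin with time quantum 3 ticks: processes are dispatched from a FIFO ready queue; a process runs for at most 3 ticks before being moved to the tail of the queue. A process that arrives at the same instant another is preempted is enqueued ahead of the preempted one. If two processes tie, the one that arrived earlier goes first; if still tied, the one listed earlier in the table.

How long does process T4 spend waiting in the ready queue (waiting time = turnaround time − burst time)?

19

Schedule: | T2 0-3 | T4 3-6 | T2 6-9 | T4 9-12 | T3 12-15 | T5 15-18 | T2 18-21 | T6 21-24 | T1 24-25 | T4 25-28 | T3 28-31 | T5 31-34 | T6 34-37 | T3 37-40 | T5 40-42 | T6 42-43 | T3 43-44 |
Completion: T1=25  T2=21  T3=44  T4=28  T5=42  T6=43
Turnaround (C−A): T1=13  T2=21  T3=36  T4=28  T5=34  T6=33
Waiting(T4) = turnaround − burst = 28 − 9 = 19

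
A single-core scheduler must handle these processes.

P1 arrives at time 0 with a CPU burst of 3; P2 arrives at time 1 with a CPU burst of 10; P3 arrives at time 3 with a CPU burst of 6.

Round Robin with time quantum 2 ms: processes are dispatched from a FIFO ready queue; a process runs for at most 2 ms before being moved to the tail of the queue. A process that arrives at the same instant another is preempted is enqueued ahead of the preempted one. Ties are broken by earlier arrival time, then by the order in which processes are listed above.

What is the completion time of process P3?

15

Gantt: | P1 0-2 | P2 2-4 | P1 4-5 | P3 5-7 | P2 7-9 | P3 9-11 | P2 11-13 | P3 13-15 | P2 15-19 |
Completion: P1=5  P2=19  P3=15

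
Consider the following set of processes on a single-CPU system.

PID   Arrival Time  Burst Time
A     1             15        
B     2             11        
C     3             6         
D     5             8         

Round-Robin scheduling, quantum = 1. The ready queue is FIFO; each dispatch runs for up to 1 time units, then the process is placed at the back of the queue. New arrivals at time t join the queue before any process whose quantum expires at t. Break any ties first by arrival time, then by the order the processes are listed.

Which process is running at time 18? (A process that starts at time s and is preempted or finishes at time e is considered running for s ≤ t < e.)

A

Schedule: | idle 0-1 | A 1-2 | B 2-3 | A 3-4 | C 4-5 | B 5-6 | A 6-7 | D 7-8 | C 8-9 | B 9-10 | A 10-11 | D 11-12 | C 12-13 | B 13-14 | A 14-15 | D 15-16 | C 16-17 | B 17-18 | A 18-19 | D 19-20 | C 20-21 | B 21-22 | A 22-23 | D 23-24 | C 24-25 | B 25-26 | A 26-27 | D 27-28 | B 28-29 | A 29-30 | D 30-31 | B 31-32 | A 32-33 | D 33-34 | B 34-35 | A 35-36 | B 36-37 | A 37-41 |
Completion: A=41  B=37  C=25  D=34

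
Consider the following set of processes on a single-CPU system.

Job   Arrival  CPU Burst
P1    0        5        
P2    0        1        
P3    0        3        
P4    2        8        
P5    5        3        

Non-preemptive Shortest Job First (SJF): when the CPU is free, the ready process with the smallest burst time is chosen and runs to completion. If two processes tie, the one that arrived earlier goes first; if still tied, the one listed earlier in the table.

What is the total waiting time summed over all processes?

Schedule: | P2 0-1 | P3 1-4 | P1 4-9 | P5 9-12 | P4 12-20 |
Completion: P1=9  P2=1  P3=4  P4=20  P5=12
Turnaround (C−A): P1=9  P2=1  P3=4  P4=18  P5=7
Waiting = turnaround − burst: P1=4, P2=0, P3=1, P4=10, P5=4
Total waiting = 4 + 0 + 1 + 10 + 4 = 19

19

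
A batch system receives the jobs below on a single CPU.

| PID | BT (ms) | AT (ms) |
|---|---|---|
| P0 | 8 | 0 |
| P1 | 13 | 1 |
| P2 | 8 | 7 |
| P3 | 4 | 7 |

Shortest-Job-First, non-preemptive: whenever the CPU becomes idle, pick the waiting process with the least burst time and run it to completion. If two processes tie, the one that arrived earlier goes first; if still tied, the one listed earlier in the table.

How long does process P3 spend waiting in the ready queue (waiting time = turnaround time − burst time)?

1

Schedule: | P0 0-8 | P3 8-12 | P2 12-20 | P1 20-33 |
Completion: P0=8  P1=33  P2=20  P3=12
Turnaround (C−A): P0=8  P1=32  P2=13  P3=5
Waiting(P3) = turnaround − burst = 5 − 4 = 1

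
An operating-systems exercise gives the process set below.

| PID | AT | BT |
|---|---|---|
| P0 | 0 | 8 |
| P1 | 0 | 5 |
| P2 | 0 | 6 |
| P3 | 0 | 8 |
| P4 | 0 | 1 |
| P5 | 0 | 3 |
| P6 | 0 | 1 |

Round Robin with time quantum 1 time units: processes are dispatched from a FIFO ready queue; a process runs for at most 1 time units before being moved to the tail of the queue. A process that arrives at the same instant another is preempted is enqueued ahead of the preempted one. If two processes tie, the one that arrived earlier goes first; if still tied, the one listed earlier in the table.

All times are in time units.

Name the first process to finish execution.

Gantt: | P0 0-1 | P1 1-2 | P2 2-3 | P3 3-4 | P4 4-5 | P5 5-6 | P6 6-7 | P0 7-8 | P1 8-9 | P2 9-10 | P3 10-11 | P5 11-12 | P0 12-13 | P1 13-14 | P2 14-15 | P3 15-16 | P5 16-17 | P0 17-18 | P1 18-19 | P2 19-20 | P3 20-21 | P0 21-22 | P1 22-23 | P2 23-24 | P3 24-25 | P0 25-26 | P2 26-27 | P3 27-28 | P0 28-29 | P3 29-30 | P0 30-31 | P3 31-32 |
Completion: P0=31  P1=23  P2=27  P3=32  P4=5  P5=17  P6=7
Finish order: P4 → P6 → P5 → P1 → P2 → P0 → P3

P4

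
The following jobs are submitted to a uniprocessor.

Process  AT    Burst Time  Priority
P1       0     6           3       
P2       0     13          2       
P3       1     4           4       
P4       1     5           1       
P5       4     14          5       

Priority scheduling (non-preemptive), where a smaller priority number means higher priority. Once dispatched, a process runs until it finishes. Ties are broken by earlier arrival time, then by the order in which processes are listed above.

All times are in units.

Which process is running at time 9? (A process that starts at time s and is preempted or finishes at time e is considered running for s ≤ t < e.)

Schedule: | P2 0-13 | P4 13-18 | P1 18-24 | P3 24-28 | P5 28-42 |
Completion: P1=24  P2=13  P3=28  P4=18  P5=42
Turnaround (C−A): P1=24  P2=13  P3=27  P4=17  P5=38

P2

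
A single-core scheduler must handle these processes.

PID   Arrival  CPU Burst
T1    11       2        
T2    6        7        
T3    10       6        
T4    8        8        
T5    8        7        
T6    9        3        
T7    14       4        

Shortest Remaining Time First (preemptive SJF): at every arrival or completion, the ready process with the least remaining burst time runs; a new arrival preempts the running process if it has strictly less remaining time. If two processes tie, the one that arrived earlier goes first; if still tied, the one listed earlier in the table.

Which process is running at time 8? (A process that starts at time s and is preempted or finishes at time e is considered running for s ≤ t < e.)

T2

Schedule: | idle 0-6 | T2 6-9 | T6 9-12 | T1 12-14 | T2 14-18 | T7 18-22 | T3 22-28 | T5 28-35 | T4 35-43 |
Completion: T1=14  T2=18  T3=28  T4=43  T5=35  T6=12  T7=22
Turnaround (C−A): T1=3  T2=12  T3=18  T4=35  T5=27  T6=3  T7=8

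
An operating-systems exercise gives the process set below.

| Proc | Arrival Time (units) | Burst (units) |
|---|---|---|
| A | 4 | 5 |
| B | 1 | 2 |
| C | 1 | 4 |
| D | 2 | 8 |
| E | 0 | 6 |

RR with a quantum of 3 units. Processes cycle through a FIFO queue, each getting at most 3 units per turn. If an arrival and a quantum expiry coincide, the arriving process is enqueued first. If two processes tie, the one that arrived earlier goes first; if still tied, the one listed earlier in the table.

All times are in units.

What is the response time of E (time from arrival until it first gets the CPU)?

0

Gantt: | E 0-3 | B 3-5 | C 5-8 | D 8-11 | E 11-14 | A 14-17 | C 17-18 | D 18-21 | A 21-23 | D 23-25 |
Completion: A=23  B=5  C=18  D=25  E=14
Turnaround (C−A): A=19  B=4  C=17  D=23  E=14
Response(E) = first start − arrival = 0 − 0 = 0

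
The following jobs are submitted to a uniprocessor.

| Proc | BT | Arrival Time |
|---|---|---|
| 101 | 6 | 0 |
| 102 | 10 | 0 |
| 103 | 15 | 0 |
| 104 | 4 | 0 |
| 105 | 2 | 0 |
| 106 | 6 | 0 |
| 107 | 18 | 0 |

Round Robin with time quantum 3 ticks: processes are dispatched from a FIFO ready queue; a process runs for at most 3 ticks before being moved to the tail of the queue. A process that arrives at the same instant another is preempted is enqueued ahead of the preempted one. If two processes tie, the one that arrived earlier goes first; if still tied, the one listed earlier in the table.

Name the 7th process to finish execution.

Schedule: | 101 0-3 | 102 3-6 | 103 6-9 | 104 9-12 | 105 12-14 | 106 14-17 | 107 17-20 | 101 20-23 | 102 23-26 | 103 26-29 | 104 29-30 | 106 30-33 | 107 33-36 | 102 36-39 | 103 39-42 | 107 42-45 | 102 45-46 | 103 46-49 | 107 49-52 | 103 52-55 | 107 55-61 |
Completion: 101=23  102=46  103=55  104=30  105=14  106=33  107=61
Finish order: 105 → 101 → 104 → 106 → 102 → 103 → 107

107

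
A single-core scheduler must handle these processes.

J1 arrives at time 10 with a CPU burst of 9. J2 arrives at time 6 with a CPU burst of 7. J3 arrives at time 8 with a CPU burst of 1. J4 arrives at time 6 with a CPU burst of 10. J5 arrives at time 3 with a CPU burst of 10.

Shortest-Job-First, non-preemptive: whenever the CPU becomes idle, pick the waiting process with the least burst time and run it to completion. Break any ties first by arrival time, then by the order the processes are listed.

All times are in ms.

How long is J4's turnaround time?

Gantt: | idle 0-3 | J5 3-13 | J3 13-14 | J2 14-21 | J1 21-30 | J4 30-40 |
Completion: J1=30  J2=21  J3=14  J4=40  J5=13
Turnaround (C−A): J1=20  J2=15  J3=6  J4=34  J5=10
Turnaround(J4) = completion − arrival = 40 − 6 = 34

34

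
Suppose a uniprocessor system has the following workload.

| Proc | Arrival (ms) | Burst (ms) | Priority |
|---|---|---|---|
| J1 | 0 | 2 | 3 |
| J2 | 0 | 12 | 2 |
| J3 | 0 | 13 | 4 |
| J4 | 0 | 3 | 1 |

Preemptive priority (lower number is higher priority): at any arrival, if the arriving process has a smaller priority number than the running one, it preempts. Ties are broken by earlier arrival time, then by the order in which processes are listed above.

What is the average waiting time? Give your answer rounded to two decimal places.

8.75

Schedule: | J4 0-3 | J2 3-15 | J1 15-17 | J3 17-30 |
Completion: J1=17  J2=15  J3=30  J4=3
Turnaround (C−A): J1=17  J2=15  J3=30  J4=3
Waiting times: J1=15, J2=3, J3=17, J4=0
Average waiting = (15+3+17+0) / 4 = 35/4 = 8.75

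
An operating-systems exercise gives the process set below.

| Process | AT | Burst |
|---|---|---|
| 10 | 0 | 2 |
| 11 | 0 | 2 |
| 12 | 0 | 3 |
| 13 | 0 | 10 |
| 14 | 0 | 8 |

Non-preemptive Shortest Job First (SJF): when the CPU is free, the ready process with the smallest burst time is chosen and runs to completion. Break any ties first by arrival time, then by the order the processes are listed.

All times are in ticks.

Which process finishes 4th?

Gantt: | 10 0-2 | 11 2-4 | 12 4-7 | 14 7-15 | 13 15-25 |
Completion: 10=2  11=4  12=7  13=25  14=15
Turnaround (C−A): 10=2  11=4  12=7  13=25  14=15
Finish order: 10 → 11 → 12 → 14 → 13

14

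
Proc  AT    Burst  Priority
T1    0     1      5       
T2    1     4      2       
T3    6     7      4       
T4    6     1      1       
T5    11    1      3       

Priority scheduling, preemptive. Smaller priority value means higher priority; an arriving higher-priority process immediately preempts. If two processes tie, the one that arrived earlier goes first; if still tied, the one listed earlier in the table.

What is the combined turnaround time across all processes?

Schedule: | T1 0-1 | T2 1-5 | idle 5-6 | T4 6-7 | T3 7-11 | T5 11-12 | T3 12-15 |
Completion: T1=1  T2=5  T3=15  T4=7  T5=12
Turnaround (C−A): T1=1  T2=4  T3=9  T4=1  T5=1
Turnaround = completion − arrival: T1=1, T2=4, T3=9, T4=1, T5=1
Total turnaround = 1 + 4 + 9 + 1 + 1 = 16

16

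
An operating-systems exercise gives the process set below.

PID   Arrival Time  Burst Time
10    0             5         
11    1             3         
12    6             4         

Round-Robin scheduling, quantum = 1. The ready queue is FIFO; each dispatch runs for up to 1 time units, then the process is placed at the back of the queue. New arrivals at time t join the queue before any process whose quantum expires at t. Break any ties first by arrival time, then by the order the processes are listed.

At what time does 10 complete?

Gantt: | 10 0-1 | 11 1-2 | 10 2-3 | 11 3-4 | 10 4-5 | 11 5-6 | 10 6-7 | 12 7-8 | 10 8-9 | 12 9-12 |
Completion: 10=9  11=6  12=12

9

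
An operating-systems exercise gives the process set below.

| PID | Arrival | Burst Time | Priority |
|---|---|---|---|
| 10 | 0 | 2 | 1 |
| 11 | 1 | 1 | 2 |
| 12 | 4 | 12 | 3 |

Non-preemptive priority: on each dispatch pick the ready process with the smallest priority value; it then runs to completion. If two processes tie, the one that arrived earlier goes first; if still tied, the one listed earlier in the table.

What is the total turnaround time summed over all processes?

16

Gantt: | 10 0-2 | 11 2-3 | idle 3-4 | 12 4-16 |
Completion: 10=2  11=3  12=16
Turnaround (C−A): 10=2  11=2  12=12
Turnaround = completion − arrival: 10=2, 11=2, 12=12
Total turnaround = 2 + 2 + 12 = 16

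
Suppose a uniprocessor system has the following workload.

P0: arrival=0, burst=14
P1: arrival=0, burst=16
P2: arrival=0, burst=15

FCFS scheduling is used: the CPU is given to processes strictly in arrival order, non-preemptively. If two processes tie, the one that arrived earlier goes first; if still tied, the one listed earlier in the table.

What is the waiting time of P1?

Schedule: | P0 0-14 | P1 14-30 | P2 30-45 |
Completion: P0=14  P1=30  P2=45
Turnaround (C−A): P0=14  P1=30  P2=45
Waiting(P1) = turnaround − burst = 30 − 16 = 14

14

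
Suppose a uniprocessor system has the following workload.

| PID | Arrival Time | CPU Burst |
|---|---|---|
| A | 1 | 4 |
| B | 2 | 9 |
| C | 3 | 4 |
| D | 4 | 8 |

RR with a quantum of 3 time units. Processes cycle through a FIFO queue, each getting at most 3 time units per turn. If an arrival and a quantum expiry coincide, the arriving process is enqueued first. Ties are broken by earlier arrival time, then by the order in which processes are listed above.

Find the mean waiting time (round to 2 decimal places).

11.75

Schedule: | idle 0-1 | A 1-4 | B 4-7 | C 7-10 | D 10-13 | A 13-14 | B 14-17 | C 17-18 | D 18-21 | B 21-24 | D 24-26 |
Completion: A=14  B=24  C=18  D=26
Waiting times: A=9, B=13, C=11, D=14
Average waiting = (9+13+11+14) / 4 = 47/4 = 11.75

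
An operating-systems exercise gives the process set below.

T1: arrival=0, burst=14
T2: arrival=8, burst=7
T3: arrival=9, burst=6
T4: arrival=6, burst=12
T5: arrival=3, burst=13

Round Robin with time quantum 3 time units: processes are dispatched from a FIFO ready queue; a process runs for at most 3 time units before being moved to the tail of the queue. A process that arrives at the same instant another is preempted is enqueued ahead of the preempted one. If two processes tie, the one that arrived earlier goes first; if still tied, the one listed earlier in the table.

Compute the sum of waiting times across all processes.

155

Schedule: | T1 0-3 | T5 3-6 | T1 6-9 | T4 9-12 | T5 12-15 | T2 15-18 | T3 18-21 | T1 21-24 | T4 24-27 | T5 27-30 | T2 30-33 | T3 33-36 | T1 36-39 | T4 39-42 | T5 42-45 | T2 45-46 | T1 46-48 | T4 48-51 | T5 51-52 |
Completion: T1=48  T2=46  T3=36  T4=51  T5=52
Turnaround (C−A): T1=48  T2=38  T3=27  T4=45  T5=49
Waiting = turnaround − burst: T1=34, T2=31, T3=21, T4=33, T5=36
Total waiting = 34 + 31 + 21 + 33 + 36 = 155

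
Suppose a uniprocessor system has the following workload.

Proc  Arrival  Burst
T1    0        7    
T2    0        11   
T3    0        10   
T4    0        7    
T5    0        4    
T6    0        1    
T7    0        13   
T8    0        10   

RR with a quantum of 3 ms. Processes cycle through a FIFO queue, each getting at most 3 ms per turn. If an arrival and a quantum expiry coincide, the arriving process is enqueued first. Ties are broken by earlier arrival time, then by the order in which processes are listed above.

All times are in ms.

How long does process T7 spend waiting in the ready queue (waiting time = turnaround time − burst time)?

Gantt: | T1 0-3 | T2 3-6 | T3 6-9 | T4 9-12 | T5 12-15 | T6 15-16 | T7 16-19 | T8 19-22 | T1 22-25 | T2 25-28 | T3 28-31 | T4 31-34 | T5 34-35 | T7 35-38 | T8 38-41 | T1 41-42 | T2 42-45 | T3 45-48 | T4 48-49 | T7 49-52 | T8 52-55 | T2 55-57 | T3 57-58 | T7 58-61 | T8 61-62 | T7 62-63 |
Completion: T1=42  T2=57  T3=58  T4=49  T5=35  T6=16  T7=63  T8=62
Turnaround (C−A): T1=42  T2=57  T3=58  T4=49  T5=35  T6=16  T7=63  T8=62
Waiting(T7) = turnaround − burst = 63 − 13 = 50

50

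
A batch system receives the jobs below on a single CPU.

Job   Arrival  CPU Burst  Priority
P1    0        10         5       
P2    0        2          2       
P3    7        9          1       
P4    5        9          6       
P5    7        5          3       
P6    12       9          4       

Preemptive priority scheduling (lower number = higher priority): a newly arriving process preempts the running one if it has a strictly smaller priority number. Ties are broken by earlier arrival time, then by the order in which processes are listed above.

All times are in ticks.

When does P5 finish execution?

21

Timeline: | P2 0-2 | P1 2-7 | P3 7-16 | P5 16-21 | P6 21-30 | P1 30-35 | P4 35-44 |
Completion: P1=35  P2=2  P3=16  P4=44  P5=21  P6=30
Turnaround (C−A): P1=35  P2=2  P3=9  P4=39  P5=14  P6=18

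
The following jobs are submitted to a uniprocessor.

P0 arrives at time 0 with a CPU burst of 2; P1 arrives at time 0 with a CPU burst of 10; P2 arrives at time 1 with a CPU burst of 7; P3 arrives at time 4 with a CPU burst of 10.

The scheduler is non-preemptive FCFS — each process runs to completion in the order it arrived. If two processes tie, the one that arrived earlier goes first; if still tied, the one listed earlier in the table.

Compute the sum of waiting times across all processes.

Schedule: | P0 0-2 | P1 2-12 | P2 12-19 | P3 19-29 |
Completion: P0=2  P1=12  P2=19  P3=29
Turnaround (C−A): P0=2  P1=12  P2=18  P3=25
Waiting = turnaround − burst: P0=0, P1=2, P2=11, P3=15
Total waiting = 0 + 2 + 11 + 15 = 28

28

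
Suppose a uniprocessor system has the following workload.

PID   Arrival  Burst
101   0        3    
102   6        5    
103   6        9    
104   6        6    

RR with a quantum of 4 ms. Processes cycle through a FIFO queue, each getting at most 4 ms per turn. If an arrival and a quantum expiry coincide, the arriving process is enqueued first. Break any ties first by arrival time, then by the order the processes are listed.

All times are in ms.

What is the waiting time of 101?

0

Gantt: | 101 0-3 | idle 3-6 | 102 6-10 | 103 10-14 | 104 14-18 | 102 18-19 | 103 19-23 | 104 23-25 | 103 25-26 |
Completion: 101=3  102=19  103=26  104=25
Turnaround (C−A): 101=3  102=13  103=20  104=19
Waiting(101) = turnaround − burst = 3 − 3 = 0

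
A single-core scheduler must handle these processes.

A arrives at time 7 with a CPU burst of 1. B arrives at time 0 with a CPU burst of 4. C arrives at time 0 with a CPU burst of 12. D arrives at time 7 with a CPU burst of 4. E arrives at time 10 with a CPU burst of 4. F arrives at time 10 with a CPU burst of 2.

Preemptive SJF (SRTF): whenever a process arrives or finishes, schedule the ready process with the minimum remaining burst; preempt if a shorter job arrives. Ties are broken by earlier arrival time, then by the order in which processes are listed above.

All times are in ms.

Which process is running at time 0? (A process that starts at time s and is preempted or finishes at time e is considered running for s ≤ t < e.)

B

Timeline: | B 0-4 | C 4-7 | A 7-8 | D 8-12 | F 12-14 | E 14-18 | C 18-27 |
Completion: A=8  B=4  C=27  D=12  E=18  F=14
Turnaround (C−A): A=1  B=4  C=27  D=5  E=8  F=4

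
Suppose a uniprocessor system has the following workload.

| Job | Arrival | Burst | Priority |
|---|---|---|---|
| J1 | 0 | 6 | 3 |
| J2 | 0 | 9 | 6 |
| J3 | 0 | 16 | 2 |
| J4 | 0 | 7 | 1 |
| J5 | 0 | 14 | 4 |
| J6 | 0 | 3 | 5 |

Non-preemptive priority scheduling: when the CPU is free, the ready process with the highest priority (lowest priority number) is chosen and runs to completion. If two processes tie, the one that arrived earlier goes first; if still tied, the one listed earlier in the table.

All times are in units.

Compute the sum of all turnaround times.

Timeline: | J4 0-7 | J3 7-23 | J1 23-29 | J5 29-43 | J6 43-46 | J2 46-55 |
Completion: J1=29  J2=55  J3=23  J4=7  J5=43  J6=46
Turnaround = completion − arrival: J1=29, J2=55, J3=23, J4=7, J5=43, J6=46
Total turnaround = 29 + 55 + 23 + 7 + 43 + 46 = 203

203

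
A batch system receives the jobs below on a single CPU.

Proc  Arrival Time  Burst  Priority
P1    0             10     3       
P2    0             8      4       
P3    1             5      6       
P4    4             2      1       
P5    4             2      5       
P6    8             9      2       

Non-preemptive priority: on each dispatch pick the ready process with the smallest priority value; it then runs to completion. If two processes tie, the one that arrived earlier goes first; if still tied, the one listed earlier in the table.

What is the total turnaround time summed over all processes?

Schedule: | P1 0-10 | P4 10-12 | P6 12-21 | P2 21-29 | P5 29-31 | P3 31-36 |
Completion: P1=10  P2=29  P3=36  P4=12  P5=31  P6=21
Turnaround = completion − arrival: P1=10, P2=29, P3=35, P4=8, P5=27, P6=13
Total turnaround = 10 + 29 + 35 + 8 + 27 + 13 = 122

122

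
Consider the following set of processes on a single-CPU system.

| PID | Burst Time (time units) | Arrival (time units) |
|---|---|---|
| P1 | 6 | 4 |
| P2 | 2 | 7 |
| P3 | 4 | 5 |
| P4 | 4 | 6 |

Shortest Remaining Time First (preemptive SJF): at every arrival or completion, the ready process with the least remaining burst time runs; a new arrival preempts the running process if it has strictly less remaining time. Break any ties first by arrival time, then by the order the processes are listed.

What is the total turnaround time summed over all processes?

Schedule: | idle 0-4 | P1 4-5 | P3 5-9 | P2 9-11 | P4 11-15 | P1 15-20 |
Completion: P1=20  P2=11  P3=9  P4=15
Turnaround = completion − arrival: P1=16, P2=4, P3=4, P4=9
Total turnaround = 16 + 4 + 4 + 9 = 33

33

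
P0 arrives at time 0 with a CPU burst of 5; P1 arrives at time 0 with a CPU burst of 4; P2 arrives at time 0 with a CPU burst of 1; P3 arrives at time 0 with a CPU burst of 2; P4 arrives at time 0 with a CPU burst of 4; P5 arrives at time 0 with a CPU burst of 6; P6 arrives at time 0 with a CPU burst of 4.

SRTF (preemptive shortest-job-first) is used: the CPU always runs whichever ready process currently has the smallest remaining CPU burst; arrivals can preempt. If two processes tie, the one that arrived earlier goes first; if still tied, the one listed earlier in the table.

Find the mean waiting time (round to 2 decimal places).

Gantt: | P2 0-1 | P3 1-3 | P1 3-7 | P4 7-11 | P6 11-15 | P0 15-20 | P5 20-26 |
Completion: P0=20  P1=7  P2=1  P3=3  P4=11  P5=26  P6=15
Waiting times: P0=15, P1=3, P2=0, P3=1, P4=7, P5=20, P6=11
Average waiting = (15+3+0+1+7+20+11) / 7 = 57/7 = 8.14

8.14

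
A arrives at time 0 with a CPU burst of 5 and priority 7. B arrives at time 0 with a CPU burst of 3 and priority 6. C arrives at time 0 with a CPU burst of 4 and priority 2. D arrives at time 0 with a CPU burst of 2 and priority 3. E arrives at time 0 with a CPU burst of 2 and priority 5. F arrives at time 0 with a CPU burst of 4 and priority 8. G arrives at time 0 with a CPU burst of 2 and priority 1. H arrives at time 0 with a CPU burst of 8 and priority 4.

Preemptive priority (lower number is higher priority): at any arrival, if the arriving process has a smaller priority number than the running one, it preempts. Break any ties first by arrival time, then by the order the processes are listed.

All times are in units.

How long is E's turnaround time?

18

Gantt: | G 0-2 | C 2-6 | D 6-8 | H 8-16 | E 16-18 | B 18-21 | A 21-26 | F 26-30 |
Completion: A=26  B=21  C=6  D=8  E=18  F=30  G=2  H=16
Turnaround(E) = completion − arrival = 18 − 0 = 18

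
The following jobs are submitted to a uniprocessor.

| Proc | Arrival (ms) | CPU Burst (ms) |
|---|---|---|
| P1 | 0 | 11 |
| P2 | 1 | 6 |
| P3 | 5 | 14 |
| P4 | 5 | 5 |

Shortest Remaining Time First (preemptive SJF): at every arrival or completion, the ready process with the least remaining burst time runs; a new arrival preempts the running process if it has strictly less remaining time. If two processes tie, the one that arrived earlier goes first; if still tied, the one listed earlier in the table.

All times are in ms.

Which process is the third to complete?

Schedule: | P1 0-1 | P2 1-7 | P4 7-12 | P1 12-22 | P3 22-36 |
Completion: P1=22  P2=7  P3=36  P4=12
Turnaround (C−A): P1=22  P2=6  P3=31  P4=7
Finish order: P2 → P4 → P1 → P3

P1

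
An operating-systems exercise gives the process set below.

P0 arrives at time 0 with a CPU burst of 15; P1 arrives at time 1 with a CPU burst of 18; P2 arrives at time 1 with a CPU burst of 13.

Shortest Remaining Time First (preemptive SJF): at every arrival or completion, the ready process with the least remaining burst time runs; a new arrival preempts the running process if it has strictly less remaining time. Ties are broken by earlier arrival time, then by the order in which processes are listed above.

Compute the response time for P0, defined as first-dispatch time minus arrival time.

Timeline: | P0 0-1 | P2 1-14 | P0 14-28 | P1 28-46 |
Completion: P0=28  P1=46  P2=14
Turnaround (C−A): P0=28  P1=45  P2=13
Response(P0) = first start − arrival = 0 − 0 = 0

0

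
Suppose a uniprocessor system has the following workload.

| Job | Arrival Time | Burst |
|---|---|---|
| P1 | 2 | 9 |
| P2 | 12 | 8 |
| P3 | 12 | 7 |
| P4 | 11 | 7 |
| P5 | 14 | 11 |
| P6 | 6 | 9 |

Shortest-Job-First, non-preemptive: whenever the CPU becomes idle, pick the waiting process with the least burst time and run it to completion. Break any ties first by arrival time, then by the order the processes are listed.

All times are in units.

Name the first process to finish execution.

P1

Schedule: | idle 0-2 | P1 2-11 | P4 11-18 | P3 18-25 | P2 25-33 | P6 33-42 | P5 42-53 |
Completion: P1=11  P2=33  P3=25  P4=18  P5=53  P6=42
Turnaround (C−A): P1=9  P2=21  P3=13  P4=7  P5=39  P6=36
Finish order: P1 → P4 → P3 → P2 → P6 → P5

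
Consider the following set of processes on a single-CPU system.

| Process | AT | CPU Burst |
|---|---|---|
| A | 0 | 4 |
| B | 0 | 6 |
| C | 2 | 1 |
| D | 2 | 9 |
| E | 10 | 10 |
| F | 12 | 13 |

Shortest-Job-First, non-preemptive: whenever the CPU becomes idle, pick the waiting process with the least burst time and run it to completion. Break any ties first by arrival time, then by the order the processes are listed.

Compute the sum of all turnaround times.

Timeline: | A 0-4 | C 4-5 | B 5-11 | D 11-20 | E 20-30 | F 30-43 |
Completion: A=4  B=11  C=5  D=20  E=30  F=43
Turnaround = completion − arrival: A=4, B=11, C=3, D=18, E=20, F=31
Total turnaround = 4 + 11 + 3 + 18 + 20 + 31 = 87

87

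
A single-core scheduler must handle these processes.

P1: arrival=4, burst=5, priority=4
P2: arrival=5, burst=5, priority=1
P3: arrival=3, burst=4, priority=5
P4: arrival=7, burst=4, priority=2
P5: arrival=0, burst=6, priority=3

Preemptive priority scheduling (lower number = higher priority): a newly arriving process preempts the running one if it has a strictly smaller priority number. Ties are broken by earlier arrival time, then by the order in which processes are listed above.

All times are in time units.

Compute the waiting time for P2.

0

Gantt: | P5 0-5 | P2 5-10 | P4 10-14 | P5 14-15 | P1 15-20 | P3 20-24 |
Completion: P1=20  P2=10  P3=24  P4=14  P5=15
Turnaround (C−A): P1=16  P2=5  P3=21  P4=7  P5=15
Waiting(P2) = turnaround − burst = 5 − 5 = 0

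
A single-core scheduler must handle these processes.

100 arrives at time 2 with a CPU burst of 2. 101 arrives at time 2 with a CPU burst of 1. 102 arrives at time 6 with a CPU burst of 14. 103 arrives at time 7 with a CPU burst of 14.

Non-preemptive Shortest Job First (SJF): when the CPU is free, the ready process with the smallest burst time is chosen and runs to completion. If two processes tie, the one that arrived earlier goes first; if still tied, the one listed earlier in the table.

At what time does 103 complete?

Timeline: | idle 0-2 | 101 2-3 | 100 3-5 | idle 5-6 | 102 6-20 | 103 20-34 |
Completion: 100=5  101=3  102=20  103=34

34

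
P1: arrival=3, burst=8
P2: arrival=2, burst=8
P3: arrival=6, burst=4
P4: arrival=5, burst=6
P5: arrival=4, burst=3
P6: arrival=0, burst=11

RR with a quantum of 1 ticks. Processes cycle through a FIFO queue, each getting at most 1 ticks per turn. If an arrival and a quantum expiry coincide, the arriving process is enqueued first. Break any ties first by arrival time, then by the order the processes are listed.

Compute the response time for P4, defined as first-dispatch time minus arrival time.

3

Timeline: | P6 0-2 | P2 2-3 | P6 3-4 | P1 4-5 | P2 5-6 | P5 6-7 | P6 7-8 | P4 8-9 | P1 9-10 | P3 10-11 | P2 11-12 | P5 12-13 | P6 13-14 | P4 14-15 | P1 15-16 | P3 16-17 | P2 17-18 | P5 18-19 | P6 19-20 | P4 20-21 | P1 21-22 | P3 22-23 | P2 23-24 | P6 24-25 | P4 25-26 | P1 26-27 | P3 27-28 | P2 28-29 | P6 29-30 | P4 30-31 | P1 31-32 | P2 32-33 | P6 33-34 | P4 34-35 | P1 35-36 | P2 36-37 | P6 37-38 | P1 38-39 | P6 39-40 |
Completion: P1=39  P2=37  P3=28  P4=35  P5=19  P6=40
Turnaround (C−A): P1=36  P2=35  P3=22  P4=30  P5=15  P6=40
Response(P4) = first start − arrival = 8 − 5 = 3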